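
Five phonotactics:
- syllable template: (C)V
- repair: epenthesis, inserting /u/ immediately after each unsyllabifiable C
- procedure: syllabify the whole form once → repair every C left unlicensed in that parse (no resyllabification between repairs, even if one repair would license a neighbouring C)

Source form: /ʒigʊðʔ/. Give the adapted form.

Syllabifying with onset maximization leaves /ð/, /ʔ/ stranded (no codas are permitted; onsets are limited to one consonant).
Each unlicensed consonant becomes the onset of a new syllable: /ð/ → /ðu/, /ʔ/ → /ʔu/.

ʒigʊðuʔu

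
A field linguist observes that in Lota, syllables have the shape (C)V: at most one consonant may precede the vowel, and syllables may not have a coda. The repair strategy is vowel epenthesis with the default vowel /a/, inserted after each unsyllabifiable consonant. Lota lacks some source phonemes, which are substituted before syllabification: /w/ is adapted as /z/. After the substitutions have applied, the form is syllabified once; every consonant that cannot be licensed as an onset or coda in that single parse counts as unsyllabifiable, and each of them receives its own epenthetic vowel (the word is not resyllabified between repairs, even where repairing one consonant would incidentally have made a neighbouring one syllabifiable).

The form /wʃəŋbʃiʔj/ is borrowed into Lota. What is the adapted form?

zaʃəŋabaʃiʔaja

Substitution: /w/ → /z/, giving /zʃəŋbʃiʔj/.
Syllabifying with onset maximization leaves /z/, /ŋ/, /b/, /ʔ/, /j/ stranded (no codas are permitted; onsets are limited to one consonant).
Epenthesis after each stranded consonant: /z/ → /za/, /ŋ/ → /ŋa/, /b/ → /ba/, /ʔ/ → /ʔa/, /j/ → /ja/.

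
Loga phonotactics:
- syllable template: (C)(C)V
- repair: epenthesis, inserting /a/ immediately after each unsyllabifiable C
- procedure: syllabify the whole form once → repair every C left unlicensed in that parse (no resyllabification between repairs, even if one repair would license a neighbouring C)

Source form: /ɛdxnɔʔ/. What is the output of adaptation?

ɛdaxnɔʔa

The consonants /d/, /ʔ/ cannot be parsed into a legal (C)(C)V syllable (no codas are permitted; onsets may contain at most 2 consonants).
Each unlicensed consonant becomes the onset of a new syllable: /d/ → /da/, /ʔ/ → /ʔa/.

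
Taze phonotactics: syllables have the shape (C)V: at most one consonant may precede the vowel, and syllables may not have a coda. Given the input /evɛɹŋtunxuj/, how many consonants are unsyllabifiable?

4

Syllabifying with onset maximization leaves /ɹ/, /ŋ/, /n/, /j/ stranded (no codas are permitted; onsets are limited to one consonant).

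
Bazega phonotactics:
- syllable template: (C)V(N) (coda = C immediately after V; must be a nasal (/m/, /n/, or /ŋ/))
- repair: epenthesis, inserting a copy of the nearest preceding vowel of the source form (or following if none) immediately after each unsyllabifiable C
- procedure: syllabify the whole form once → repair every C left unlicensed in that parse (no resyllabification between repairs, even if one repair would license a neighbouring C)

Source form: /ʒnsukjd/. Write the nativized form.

Syllabifying with onset maximization leaves /ʒ/, /n/, /k/, /j/, /d/ stranded (only a nasal (/m/, /n/, or /ŋ/) is licensed in coda position; onsets are limited to one consonant).
Inserting the epenthetic vowel yields /ʒ/ → /ʒu/, /n/ → /nu/, /k/ → /ku/, /j/ → /ju/, /d/ → /du/.

ʒunusukujudu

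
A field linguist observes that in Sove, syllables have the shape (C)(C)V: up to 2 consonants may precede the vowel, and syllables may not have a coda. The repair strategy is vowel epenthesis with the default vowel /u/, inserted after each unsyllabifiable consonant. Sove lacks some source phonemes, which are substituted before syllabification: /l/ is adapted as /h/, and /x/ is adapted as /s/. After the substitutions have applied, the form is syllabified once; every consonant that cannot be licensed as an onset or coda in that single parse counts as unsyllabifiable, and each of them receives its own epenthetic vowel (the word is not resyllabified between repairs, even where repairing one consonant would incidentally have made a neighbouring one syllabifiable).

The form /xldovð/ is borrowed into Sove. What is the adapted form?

Substitution: /x/ → /s/, /l/ → /h/, giving /shdovð/.
Syllabifying with onset maximization leaves /s/, /v/, /ð/ stranded (no codas are permitted; onsets may contain at most 2 consonants).
Each unlicensed consonant becomes the onset of a new syllable: /s/ → /su/, /v/ → /vu/, /ð/ → /ðu/.

suhdovuðu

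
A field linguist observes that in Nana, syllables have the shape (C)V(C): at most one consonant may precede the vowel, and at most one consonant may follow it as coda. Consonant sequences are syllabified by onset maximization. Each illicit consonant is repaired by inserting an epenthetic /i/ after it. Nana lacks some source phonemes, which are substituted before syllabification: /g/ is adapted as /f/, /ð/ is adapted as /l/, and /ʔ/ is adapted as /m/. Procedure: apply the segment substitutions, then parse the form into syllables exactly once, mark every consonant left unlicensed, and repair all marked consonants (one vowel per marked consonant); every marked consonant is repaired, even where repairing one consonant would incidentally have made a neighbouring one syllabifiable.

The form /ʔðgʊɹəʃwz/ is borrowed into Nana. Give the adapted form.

milifʊɹəʃwizi

Substitution: /ʔ/ → /m/, /ð/ → /l/, /g/ → /f/, giving /mlfʊɹəʃwz/.
The consonants /m/, /l/, /w/, /z/ cannot be parsed into a legal (C)V(C) syllable (at most one coda consonant is licensed; onsets are limited to one consonant).
Epenthesis after each stranded consonant: /m/ → /mi/, /l/ → /li/, /w/ → /wi/, /z/ → /zi/.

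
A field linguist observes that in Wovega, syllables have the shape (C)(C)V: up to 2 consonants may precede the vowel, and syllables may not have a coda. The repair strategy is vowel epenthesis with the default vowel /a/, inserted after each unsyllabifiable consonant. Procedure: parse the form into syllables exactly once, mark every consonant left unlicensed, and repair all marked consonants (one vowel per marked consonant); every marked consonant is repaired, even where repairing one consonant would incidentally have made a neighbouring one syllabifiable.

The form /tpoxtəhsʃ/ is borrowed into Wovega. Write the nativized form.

tpoxtəhasaʃa

Under (C)(C)V, the unsyllabifiable consonants are /h/, /s/, /ʃ/ (no codas are permitted; onsets may contain at most 2 consonants).
Epenthesis after each stranded consonant: /h/ → /ha/, /s/ → /sa/, /ʃ/ → /ʃa/.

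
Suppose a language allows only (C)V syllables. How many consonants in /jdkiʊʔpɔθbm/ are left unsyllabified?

6

Syllabifying with onset maximization leaves /j/, /d/, /ʔ/, /θ/, /b/, /m/ stranded (no codas are permitted; onsets are limited to one consonant).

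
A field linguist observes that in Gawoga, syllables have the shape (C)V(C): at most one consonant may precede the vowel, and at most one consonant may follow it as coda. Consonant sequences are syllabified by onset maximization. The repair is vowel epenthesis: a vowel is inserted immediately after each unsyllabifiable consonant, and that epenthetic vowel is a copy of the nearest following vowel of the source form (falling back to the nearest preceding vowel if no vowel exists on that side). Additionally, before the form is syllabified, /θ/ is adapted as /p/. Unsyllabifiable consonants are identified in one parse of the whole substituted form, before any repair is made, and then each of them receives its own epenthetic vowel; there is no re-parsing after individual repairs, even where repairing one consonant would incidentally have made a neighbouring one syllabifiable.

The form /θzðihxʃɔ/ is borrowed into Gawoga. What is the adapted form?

piziðihxɔʃɔ

Substitution: /θ/ → /p/, giving /pzðihxʃɔ/.
Under (C)V(C), the unsyllabifiable consonants are /p/, /z/, /x/ (at most one coda consonant is licensed; onsets are limited to one consonant).
Epenthesis after each stranded consonant: /p/ → /pi/, /z/ → /zi/, /x/ → /xɔ/.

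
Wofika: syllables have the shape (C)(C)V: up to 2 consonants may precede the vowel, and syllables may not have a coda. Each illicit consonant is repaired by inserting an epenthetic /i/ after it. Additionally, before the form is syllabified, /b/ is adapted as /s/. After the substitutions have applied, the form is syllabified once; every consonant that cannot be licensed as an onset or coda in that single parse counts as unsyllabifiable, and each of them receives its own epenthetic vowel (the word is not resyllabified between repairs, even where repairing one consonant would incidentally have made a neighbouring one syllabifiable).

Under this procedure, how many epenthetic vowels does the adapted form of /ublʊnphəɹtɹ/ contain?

4

After substitution the input is /uslʊnphəɹtɹ/.
The unsyllabifiable consonants are /n/, /ɹ/, /t/, /ɹ/; each receives one epenthetic vowel.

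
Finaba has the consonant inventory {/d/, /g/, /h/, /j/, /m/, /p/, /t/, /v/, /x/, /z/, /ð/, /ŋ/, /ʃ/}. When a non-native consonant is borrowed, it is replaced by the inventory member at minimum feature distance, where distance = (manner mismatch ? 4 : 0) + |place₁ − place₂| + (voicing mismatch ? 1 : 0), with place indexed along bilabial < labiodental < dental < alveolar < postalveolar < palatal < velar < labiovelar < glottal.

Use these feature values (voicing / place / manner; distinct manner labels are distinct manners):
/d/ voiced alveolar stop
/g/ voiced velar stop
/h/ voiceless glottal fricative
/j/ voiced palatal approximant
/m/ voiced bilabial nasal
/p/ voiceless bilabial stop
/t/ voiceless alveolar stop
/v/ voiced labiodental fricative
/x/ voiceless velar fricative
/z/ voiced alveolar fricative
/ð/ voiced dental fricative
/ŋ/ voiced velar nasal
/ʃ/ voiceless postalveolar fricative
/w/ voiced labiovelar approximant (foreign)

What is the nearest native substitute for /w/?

j

/j/ is closest: same manner (approximant), place distance 2 (labiovelar→palatal), same voicing; total 2. Next closest is /g/ at distance 5.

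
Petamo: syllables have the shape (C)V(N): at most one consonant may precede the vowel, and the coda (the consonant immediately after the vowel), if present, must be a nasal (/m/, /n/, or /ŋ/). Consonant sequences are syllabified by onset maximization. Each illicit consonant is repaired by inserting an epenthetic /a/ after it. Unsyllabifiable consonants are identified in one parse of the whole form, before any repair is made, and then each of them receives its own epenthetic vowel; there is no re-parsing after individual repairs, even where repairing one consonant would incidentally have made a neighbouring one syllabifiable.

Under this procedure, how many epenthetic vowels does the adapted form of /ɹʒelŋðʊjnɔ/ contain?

4

The unsyllabifiable consonants are /ɹ/, /l/, /ŋ/, /j/; each receives one epenthetic vowel.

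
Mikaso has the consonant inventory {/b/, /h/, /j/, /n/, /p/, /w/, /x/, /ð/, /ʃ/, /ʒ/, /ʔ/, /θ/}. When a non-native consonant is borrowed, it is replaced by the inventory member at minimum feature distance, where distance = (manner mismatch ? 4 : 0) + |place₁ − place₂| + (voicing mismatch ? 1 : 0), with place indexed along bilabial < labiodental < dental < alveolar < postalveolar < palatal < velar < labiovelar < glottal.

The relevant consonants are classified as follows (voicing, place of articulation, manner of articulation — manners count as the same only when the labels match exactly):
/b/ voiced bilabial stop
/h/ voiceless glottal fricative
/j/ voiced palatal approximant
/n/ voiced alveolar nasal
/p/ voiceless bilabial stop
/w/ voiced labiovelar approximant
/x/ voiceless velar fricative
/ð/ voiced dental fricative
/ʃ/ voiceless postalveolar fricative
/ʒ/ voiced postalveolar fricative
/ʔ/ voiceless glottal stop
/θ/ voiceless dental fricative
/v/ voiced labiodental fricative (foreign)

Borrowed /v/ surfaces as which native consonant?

/ð/ is closest: same manner (fricative), place distance 1 (labiodental→dental), same voicing; total 1. Next closest is /θ/ at distance 2.

ð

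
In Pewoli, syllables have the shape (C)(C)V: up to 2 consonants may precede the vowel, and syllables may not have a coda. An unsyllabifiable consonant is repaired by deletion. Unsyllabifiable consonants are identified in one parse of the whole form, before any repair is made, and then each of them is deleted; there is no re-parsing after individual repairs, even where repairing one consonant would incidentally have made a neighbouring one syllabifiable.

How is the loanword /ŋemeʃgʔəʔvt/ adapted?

ŋemegʔə

The consonants /ʃ/, /ʔ/, /v/, /t/ cannot be parsed into a legal (C)(C)V syllable (no codas are permitted; onsets may contain at most 2 consonants).
Deletion applies to /ʃ/, /ʔ/, /v/, /t/.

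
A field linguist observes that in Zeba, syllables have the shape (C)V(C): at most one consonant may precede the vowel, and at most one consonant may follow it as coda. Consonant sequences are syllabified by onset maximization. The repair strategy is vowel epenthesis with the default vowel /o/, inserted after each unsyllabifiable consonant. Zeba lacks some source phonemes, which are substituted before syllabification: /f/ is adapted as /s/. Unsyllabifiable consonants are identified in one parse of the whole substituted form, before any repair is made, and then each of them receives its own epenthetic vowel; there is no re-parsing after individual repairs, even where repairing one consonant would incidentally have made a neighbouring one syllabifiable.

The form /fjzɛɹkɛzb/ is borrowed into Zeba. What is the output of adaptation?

sojozɛɹkɛzbo

Substitution: /f/ → /s/, giving /sjzɛɹkɛzb/.
Syllabifying with onset maximization leaves /s/, /j/, /b/ stranded (at most one coda consonant is licensed; onsets are limited to one consonant).
Each unlicensed consonant becomes the onset of a new syllable: /s/ → /so/, /j/ → /jo/, /b/ → /bo/.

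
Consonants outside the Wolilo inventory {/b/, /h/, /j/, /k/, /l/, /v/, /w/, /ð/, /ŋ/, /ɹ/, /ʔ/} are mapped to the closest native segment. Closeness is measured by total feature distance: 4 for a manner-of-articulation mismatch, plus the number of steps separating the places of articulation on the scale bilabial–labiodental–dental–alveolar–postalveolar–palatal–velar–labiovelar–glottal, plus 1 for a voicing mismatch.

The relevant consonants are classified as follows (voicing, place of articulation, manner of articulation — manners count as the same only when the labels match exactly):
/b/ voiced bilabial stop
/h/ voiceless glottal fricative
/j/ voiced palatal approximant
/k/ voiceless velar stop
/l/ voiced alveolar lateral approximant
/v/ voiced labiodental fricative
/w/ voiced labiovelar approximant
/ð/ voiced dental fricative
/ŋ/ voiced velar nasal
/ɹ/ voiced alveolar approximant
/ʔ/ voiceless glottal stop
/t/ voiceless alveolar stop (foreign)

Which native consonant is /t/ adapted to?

k

/k/ is closest: same manner (stop), place distance 3 (alveolar→velar), same voicing; total 3. Next closest is /b/ at distance 4.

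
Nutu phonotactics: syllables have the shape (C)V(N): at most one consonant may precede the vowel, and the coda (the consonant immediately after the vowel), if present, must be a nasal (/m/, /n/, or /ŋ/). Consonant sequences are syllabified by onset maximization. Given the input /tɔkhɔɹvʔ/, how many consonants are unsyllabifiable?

Under (C)V(N), the unsyllabifiable consonants are /k/, /ɹ/, /v/, /ʔ/ (only a nasal (/m/, /n/, or /ŋ/) is licensed in coda position; onsets are limited to one consonant).

4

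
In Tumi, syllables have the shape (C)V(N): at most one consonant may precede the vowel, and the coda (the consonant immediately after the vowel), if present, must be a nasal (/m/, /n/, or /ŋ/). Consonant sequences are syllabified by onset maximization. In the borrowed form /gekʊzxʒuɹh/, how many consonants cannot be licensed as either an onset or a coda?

4

The consonants /z/, /x/, /ɹ/, /h/ cannot be parsed into a legal (C)V(N) syllable (only a nasal (/m/, /n/, or /ŋ/) is licensed in coda position; onsets are limited to one consonant).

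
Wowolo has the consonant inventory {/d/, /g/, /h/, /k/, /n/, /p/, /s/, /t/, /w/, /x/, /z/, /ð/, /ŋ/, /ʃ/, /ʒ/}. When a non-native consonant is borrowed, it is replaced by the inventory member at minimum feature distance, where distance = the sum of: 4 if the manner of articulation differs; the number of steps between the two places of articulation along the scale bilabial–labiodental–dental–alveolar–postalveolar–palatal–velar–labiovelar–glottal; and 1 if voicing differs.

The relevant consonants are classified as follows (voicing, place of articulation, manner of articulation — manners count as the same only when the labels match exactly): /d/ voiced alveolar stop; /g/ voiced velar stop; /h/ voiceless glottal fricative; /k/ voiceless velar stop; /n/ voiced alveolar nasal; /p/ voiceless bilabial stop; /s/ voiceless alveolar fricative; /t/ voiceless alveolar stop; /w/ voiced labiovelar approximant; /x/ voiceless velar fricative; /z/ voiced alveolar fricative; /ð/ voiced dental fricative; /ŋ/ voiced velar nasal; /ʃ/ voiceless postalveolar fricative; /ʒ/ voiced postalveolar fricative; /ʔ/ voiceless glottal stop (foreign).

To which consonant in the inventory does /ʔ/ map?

k

/k/ is closest: same manner (stop), place distance 2 (glottal→velar), same voicing; total 2. Next closest is /g/ at distance 3.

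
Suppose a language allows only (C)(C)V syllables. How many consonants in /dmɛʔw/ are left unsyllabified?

The consonants /ʔ/, /w/ cannot be parsed into a legal (C)(C)V syllable (no codas are permitted; onsets may contain at most 2 consonants).

2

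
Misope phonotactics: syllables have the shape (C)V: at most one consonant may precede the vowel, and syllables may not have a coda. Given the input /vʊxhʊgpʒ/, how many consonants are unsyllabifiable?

4

Syllabifying with onset maximization leaves /x/, /g/, /p/, /ʒ/ stranded (no codas are permitted; onsets are limited to one consonant).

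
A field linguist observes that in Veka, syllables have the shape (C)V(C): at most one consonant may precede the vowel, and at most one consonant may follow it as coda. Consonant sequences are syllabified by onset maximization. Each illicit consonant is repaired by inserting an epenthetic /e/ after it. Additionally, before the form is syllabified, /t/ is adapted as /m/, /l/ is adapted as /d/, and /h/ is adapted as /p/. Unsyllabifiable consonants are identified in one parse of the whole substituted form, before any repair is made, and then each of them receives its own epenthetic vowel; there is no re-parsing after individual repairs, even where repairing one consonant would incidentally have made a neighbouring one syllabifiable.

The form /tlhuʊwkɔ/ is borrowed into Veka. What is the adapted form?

medepuʊwkɔ

Substitution: /t/ → /m/, /l/ → /d/, /h/ → /p/, giving /mdpuʊwkɔ/.
Syllabifying with onset maximization leaves /m/, /d/ stranded (at most one coda consonant is licensed; onsets are limited to one consonant).
Epenthesis after each stranded consonant: /m/ → /me/, /d/ → /de/.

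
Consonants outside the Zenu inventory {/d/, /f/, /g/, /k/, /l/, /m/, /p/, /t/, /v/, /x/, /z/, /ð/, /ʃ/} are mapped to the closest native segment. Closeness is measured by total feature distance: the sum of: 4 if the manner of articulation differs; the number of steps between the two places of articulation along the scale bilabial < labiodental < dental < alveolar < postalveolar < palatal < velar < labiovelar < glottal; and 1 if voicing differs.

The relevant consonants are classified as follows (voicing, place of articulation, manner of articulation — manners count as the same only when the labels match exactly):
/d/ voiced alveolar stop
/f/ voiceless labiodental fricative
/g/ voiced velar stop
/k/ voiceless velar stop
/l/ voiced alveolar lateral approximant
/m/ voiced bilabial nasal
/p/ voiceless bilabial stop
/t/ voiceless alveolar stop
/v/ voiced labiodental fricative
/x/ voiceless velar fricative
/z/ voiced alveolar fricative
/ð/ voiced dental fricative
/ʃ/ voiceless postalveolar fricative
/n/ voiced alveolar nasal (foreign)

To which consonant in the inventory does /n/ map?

m

/m/ is closest: same manner (nasal), place distance 3 (alveolar→bilabial), same voicing; total 3. Next closest is /d/ at distance 4.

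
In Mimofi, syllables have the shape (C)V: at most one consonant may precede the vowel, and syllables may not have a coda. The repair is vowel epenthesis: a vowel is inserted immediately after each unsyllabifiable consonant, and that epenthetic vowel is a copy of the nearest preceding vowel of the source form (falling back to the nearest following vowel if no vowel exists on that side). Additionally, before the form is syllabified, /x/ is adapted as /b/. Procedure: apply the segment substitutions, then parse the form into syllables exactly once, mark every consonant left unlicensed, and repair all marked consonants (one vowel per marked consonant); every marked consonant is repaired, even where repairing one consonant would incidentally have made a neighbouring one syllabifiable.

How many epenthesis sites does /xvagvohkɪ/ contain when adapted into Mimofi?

After substitution the input is /bvagvohkɪ/.
The unsyllabifiable consonants are /b/, /g/, /h/; each receives one epenthetic vowel.

3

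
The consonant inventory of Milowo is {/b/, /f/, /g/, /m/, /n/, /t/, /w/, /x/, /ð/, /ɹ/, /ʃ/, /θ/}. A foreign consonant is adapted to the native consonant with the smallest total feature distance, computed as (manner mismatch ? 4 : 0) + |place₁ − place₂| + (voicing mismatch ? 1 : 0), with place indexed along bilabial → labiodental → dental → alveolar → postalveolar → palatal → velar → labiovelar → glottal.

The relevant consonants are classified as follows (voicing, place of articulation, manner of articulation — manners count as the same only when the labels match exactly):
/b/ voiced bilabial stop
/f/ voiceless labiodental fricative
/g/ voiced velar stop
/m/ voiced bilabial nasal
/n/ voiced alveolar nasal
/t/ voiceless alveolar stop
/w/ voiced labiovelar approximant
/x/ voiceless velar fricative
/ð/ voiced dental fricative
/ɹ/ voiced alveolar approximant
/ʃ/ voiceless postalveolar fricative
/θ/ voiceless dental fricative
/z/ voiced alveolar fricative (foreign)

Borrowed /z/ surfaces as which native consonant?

/ð/ is closest: same manner (fricative), place distance 1 (alveolar→dental), same voicing; total 1. Next closest is /ʃ/ at distance 2.

ð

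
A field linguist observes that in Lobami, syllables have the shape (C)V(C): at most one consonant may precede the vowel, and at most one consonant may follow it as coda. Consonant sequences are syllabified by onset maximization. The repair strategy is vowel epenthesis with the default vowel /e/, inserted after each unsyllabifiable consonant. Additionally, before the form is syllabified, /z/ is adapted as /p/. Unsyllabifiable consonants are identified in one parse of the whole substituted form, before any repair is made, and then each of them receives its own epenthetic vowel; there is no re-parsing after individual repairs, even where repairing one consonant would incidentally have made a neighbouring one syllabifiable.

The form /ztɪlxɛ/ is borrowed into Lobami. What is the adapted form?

Substitution: /z/ → /p/, giving /ptɪlxɛ/.
Syllabifying with onset maximization leaves /p/ stranded (at most one coda consonant is licensed; onsets are limited to one consonant).
Each unlicensed consonant becomes the onset of a new syllable: /p/ → /pe/.

petɪlxɛ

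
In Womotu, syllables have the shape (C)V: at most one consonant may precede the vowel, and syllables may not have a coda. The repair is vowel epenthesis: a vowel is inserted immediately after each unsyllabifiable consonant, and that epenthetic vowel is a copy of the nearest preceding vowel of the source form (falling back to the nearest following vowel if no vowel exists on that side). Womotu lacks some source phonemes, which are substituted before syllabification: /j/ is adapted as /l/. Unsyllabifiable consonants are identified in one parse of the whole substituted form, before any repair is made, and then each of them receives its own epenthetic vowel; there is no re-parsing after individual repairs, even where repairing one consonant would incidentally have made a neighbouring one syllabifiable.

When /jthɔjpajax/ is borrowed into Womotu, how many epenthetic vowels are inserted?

After substitution the input is /lthɔlpalax/.
The unsyllabifiable consonants are /l/, /t/, /l/, /x/; each receives one epenthetic vowel.

4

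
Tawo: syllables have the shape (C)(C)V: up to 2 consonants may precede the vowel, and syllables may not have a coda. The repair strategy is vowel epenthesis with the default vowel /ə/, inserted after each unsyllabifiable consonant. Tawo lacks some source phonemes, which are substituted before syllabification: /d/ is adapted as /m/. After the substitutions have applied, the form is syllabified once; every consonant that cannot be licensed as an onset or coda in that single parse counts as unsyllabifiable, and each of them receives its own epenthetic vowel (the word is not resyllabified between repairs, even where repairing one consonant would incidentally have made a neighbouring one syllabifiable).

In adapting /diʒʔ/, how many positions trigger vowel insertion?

After substitution the input is /miʒʔ/.
The unsyllabifiable consonants are /ʒ/, /ʔ/; each receives one epenthetic vowel.

2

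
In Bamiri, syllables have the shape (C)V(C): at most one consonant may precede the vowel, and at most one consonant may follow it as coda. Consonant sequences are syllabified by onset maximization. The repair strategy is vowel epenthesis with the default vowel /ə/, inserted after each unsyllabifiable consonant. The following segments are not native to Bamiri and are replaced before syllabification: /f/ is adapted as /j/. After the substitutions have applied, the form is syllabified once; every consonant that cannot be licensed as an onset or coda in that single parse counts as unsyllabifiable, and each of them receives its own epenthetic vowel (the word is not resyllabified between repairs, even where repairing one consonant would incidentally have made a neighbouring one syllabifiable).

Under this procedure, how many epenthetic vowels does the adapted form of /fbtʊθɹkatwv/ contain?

5

After substitution the input is /jbtʊθɹkatwv/.
The unsyllabifiable consonants are /j/, /b/, /ɹ/, /w/, /v/; each receives one epenthetic vowel.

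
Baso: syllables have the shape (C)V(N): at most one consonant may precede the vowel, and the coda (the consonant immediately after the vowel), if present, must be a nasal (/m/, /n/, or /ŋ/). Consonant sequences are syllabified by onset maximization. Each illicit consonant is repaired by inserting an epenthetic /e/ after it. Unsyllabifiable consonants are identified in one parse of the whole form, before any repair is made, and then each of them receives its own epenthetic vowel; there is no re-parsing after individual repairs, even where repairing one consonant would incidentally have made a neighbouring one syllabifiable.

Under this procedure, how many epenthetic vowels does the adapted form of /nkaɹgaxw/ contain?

The unsyllabifiable consonants are /n/, /ɹ/, /x/, /w/; each receives one epenthetic vowel.

4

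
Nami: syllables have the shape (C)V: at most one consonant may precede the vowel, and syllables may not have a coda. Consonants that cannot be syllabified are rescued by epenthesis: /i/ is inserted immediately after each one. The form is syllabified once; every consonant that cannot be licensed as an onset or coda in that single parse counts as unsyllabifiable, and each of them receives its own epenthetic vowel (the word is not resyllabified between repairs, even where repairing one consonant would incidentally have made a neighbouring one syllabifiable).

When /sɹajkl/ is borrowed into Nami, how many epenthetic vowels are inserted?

The unsyllabifiable consonants are /s/, /j/, /k/, /l/; each receives one epenthetic vowel.

4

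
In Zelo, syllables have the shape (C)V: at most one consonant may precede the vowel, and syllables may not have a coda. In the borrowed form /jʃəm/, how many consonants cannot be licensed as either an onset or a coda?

2

Under (C)V, the unsyllabifiable consonants are /j/, /m/ (no codas are permitted; onsets are limited to one consonant).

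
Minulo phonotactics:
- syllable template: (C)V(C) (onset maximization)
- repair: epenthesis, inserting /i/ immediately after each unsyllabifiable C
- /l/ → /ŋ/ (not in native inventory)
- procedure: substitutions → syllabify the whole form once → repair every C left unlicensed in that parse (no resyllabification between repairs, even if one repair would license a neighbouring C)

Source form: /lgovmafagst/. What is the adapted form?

Substitution: /l/ → /ŋ/, giving /ŋgovmafagst/.
The consonants /ŋ/, /s/, /t/ cannot be parsed into a legal (C)V(C) syllable (at most one coda consonant is licensed; onsets are limited to one consonant).
Inserting the epenthetic vowel yields /ŋ/ → /ŋi/, /s/ → /si/, /t/ → /ti/.

ŋigovmafagsiti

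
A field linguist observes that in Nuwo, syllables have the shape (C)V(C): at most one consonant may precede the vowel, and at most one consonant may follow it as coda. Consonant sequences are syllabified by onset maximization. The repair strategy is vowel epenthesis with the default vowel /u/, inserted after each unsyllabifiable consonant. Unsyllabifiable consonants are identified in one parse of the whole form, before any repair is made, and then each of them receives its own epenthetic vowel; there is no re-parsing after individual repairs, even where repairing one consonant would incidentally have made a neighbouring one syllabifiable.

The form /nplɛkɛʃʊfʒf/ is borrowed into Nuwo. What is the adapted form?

Under (C)V(C), the unsyllabifiable consonants are /n/, /p/, /ʒ/, /f/ (at most one coda consonant is licensed; onsets are limited to one consonant).
Each unlicensed consonant becomes the onset of a new syllable: /n/ → /nu/, /p/ → /pu/, /ʒ/ → /ʒu/, /f/ → /fu/.

nupulɛkɛʃʊfʒufu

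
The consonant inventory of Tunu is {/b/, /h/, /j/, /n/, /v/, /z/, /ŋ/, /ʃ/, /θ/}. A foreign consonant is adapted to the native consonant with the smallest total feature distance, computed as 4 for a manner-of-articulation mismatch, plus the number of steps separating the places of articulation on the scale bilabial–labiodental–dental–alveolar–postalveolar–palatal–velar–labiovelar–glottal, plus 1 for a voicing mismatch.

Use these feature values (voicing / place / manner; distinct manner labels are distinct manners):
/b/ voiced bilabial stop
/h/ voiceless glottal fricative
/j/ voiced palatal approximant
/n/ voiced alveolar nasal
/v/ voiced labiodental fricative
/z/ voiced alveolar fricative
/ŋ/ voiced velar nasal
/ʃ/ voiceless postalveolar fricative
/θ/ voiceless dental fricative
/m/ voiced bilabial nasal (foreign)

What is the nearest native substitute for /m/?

/n/ is closest: same manner (nasal), place distance 3 (bilabial→alveolar), same voicing; total 3. Next closest is /b/ at distance 4.

n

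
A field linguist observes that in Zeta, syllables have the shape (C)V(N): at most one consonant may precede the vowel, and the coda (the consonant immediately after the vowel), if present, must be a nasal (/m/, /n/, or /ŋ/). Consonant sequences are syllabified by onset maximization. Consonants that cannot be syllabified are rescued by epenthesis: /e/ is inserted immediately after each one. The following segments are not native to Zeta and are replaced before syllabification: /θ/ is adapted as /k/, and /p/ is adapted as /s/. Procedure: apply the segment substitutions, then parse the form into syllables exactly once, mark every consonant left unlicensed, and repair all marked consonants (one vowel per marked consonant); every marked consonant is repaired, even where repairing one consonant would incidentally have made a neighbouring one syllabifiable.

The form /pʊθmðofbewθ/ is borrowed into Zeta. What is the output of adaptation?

Substitution: /p/ → /s/, /θ/ → /k/, giving /sʊkmðofbewk/.
Syllabifying with onset maximization leaves /k/, /m/, /f/, /w/, /k/ stranded (only a nasal (/m/, /n/, or /ŋ/) is licensed in coda position; onsets are limited to one consonant).
Each unlicensed consonant becomes the onset of a new syllable: /k/ → /ke/, /m/ → /me/, /f/ → /fe/, /w/ → /we/, /k/ → /ke/.

sʊkemeðofebeweke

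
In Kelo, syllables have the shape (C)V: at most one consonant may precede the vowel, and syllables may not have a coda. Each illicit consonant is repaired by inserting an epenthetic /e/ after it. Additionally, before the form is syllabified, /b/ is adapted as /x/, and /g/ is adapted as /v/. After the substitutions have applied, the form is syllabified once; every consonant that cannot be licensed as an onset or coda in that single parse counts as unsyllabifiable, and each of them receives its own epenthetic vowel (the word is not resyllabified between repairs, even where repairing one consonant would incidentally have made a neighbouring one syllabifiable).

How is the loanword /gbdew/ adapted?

vexedewe

Substitution: /g/ → /v/, /b/ → /x/, giving /vxdew/.
Syllabifying with onset maximization leaves /v/, /x/, /w/ stranded (no codas are permitted; onsets are limited to one consonant).
Inserting the epenthetic vowel yields /v/ → /ve/, /x/ → /xe/, /w/ → /we/.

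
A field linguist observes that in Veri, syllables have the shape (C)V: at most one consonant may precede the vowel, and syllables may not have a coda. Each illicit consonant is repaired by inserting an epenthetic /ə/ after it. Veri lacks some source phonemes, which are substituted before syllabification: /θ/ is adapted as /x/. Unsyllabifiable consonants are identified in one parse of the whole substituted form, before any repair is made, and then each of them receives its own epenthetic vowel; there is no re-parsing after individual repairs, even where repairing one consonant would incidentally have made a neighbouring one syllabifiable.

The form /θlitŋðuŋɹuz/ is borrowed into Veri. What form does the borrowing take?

Substitution: /θ/ → /x/, giving /xlitŋðuŋɹuz/.
Under (C)V, the unsyllabifiable consonants are /x/, /t/, /ŋ/, /ŋ/, /z/ (no codas are permitted; onsets are limited to one consonant).
Each unlicensed consonant becomes the onset of a new syllable: /x/ → /xə/, /t/ → /tə/, /ŋ/ → /ŋə/, /ŋ/ → /ŋə/, /z/ → /zə/.

xəlitəŋəðuŋəɹuzə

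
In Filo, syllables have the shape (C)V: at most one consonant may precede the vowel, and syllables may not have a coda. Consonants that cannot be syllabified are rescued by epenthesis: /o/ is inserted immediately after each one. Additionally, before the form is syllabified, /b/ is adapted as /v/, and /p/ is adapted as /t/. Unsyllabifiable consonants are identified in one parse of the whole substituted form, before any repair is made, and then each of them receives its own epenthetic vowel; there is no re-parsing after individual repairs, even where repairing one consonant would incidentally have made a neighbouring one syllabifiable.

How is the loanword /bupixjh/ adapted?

Substitution: /b/ → /v/, /p/ → /t/, giving /vutixjh/.
The consonants /x/, /j/, /h/ cannot be parsed into a legal (C)V syllable (no codas are permitted; onsets are limited to one consonant).
Epenthesis after each stranded consonant: /x/ → /xo/, /j/ → /jo/, /h/ → /ho/.

vutixojoho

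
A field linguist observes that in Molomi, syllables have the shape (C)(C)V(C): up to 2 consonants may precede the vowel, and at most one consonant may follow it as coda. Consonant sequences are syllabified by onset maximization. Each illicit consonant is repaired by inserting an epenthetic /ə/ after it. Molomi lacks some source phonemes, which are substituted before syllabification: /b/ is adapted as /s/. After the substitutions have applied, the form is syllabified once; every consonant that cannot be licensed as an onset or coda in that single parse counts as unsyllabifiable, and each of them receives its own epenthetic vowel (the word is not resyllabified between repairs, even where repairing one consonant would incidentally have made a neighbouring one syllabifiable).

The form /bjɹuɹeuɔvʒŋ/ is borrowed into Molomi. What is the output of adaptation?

Substitution: /b/ → /s/, giving /sjɹuɹeuɔvʒŋ/.
The consonants /s/, /ʒ/, /ŋ/ cannot be parsed into a legal (C)(C)V(C) syllable (at most one coda consonant is licensed; onsets may contain at most 2 consonants).
Epenthesis after each stranded consonant: /s/ → /sə/, /ʒ/ → /ʒə/, /ŋ/ → /ŋə/.

səjɹuɹeuɔvʒəŋə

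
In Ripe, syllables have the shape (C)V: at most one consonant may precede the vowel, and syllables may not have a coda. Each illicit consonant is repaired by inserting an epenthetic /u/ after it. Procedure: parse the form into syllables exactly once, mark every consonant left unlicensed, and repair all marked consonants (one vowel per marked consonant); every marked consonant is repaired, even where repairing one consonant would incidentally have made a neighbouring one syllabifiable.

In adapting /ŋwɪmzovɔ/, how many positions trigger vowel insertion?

The unsyllabifiable consonants are /ŋ/, /m/; each receives one epenthetic vowel.

2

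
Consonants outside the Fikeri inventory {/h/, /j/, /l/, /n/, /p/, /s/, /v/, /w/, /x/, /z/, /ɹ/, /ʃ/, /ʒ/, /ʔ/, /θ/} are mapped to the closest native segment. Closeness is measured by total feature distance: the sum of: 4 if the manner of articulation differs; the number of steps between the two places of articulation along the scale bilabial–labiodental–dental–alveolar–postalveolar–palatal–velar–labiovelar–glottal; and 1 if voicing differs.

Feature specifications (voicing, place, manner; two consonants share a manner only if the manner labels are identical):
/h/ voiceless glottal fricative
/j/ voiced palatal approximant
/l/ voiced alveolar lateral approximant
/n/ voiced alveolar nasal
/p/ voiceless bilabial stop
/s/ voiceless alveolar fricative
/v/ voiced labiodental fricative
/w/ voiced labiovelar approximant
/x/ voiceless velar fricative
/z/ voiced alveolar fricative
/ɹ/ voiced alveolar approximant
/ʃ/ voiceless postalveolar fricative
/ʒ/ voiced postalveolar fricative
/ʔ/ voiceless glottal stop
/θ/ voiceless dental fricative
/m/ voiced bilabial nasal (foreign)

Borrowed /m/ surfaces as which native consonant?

/n/ is closest: same manner (nasal), place distance 3 (bilabial→alveolar), same voicing; total 3. Next closest is /p/ at distance 5.

n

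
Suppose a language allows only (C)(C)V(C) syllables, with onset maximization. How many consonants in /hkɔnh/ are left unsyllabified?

Under (C)(C)V(C), the unsyllabifiable consonants are /h/ (at most one coda consonant is licensed; onsets may contain at most 2 consonants).

1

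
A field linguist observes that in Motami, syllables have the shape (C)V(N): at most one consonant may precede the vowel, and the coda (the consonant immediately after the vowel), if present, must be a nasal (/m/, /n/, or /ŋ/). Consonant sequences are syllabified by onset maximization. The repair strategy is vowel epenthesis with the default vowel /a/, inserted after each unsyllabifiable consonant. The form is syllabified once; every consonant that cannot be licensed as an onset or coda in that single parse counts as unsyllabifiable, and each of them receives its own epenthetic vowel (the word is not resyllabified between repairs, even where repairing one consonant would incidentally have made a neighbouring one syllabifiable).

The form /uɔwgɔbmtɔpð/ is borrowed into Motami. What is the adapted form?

The consonants /w/, /b/, /m/, /p/, /ð/ cannot be parsed into a legal (C)V(N) syllable (only a nasal (/m/, /n/, or /ŋ/) is licensed in coda position; onsets are limited to one consonant).
Inserting the epenthetic vowel yields /w/ → /wa/, /b/ → /ba/, /m/ → /ma/, /p/ → /pa/, /ð/ → /ða/.

uɔwagɔbamatɔpaða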